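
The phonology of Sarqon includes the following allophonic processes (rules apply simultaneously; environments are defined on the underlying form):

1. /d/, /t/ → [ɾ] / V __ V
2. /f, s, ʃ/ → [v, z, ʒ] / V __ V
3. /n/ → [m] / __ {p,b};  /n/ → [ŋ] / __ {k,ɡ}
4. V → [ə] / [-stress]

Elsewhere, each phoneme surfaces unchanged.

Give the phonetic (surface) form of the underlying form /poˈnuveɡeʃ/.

[pəˈnuvəɡəʃ]

/p/ — not in any rule's target class → [p].
/o/ — between /p/ and /n/, in an unstressed syllable — surfaces as [ə] (rule 4).
/n/ (between /o/ and /u/) is in the target of rule 3 but the environment (before a labial or velar stop) is not met → [n].
/u/ (between /n/ and /v/) fails the environment for rule 4, so it stays [u].
/v/ — not in any rule's target class → [v].
/e/ (between /v/ and /ɡ/): in an unstressed syllable, so rule 4 applies → [ə].
/ɡ/ stays [ɡ].
/e/ — between /ɡ/ and /ʃ/, in an unstressed syllable — surfaces as [ə] (rule 4).
/ʃ/ (word-final) is in the target of rule 2 but the environment (between two vowels) is not met → [ʃ].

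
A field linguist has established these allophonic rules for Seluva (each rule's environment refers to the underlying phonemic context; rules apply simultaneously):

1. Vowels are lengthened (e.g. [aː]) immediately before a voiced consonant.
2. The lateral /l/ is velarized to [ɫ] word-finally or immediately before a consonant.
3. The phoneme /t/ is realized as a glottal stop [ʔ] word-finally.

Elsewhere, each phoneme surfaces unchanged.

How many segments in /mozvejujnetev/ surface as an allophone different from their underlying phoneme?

4

Segments that undergo a rule: /o/ → [oː] (rule 1); /e/ → [eː] (rule 1); /u/ → [uː] (rule 1); /e/ → [eː] (rule 1).
All other segments surface unchanged.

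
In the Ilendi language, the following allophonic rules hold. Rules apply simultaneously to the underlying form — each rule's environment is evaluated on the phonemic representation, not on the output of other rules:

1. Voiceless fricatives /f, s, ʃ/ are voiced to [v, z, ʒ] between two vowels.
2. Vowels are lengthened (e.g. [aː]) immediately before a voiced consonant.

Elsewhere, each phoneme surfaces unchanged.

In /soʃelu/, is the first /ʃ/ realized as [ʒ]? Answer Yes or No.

Yes

/ʃ/ — between /o/ and /e/, between two vowels — surfaces as [ʒ] (rule 1).
The actual realization is [ʒ], which matches [ʒ].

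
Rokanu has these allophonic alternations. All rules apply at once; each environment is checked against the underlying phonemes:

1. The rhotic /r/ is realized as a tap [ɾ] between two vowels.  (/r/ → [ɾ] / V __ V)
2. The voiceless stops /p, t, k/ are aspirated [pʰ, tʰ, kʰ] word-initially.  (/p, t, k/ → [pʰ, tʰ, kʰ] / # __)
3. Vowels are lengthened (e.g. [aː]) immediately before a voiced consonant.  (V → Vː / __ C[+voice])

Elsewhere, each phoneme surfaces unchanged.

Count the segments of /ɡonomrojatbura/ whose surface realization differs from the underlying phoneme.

Segments that undergo a rule: /o/ → [oː] (rule 3); /o/ → [oː] (rule 3); /o/ → [oː] (rule 3); /u/ → [uː] (rule 3); /r/ → [ɾ] (rule 1).
All other segments surface unchanged.

5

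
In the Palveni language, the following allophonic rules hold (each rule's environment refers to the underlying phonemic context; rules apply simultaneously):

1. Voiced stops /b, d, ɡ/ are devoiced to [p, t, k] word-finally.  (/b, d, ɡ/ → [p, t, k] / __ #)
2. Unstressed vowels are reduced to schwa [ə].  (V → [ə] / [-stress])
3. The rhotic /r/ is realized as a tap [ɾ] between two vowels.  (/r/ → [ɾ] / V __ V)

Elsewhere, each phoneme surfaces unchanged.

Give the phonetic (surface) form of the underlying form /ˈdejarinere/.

/d/ (word-initial): rule 1 targets it, but not word-finally → unchanged [d].
/e/ (between /d/ and /j/): rule 2 targets it, but not in an unstressed syllable → unchanged [e].
/j/ (between /e/ and /a/) is unaffected → [j].
/a/ (between /j/ and /r/) occurs in an unstressed syllable → [ə] by rule 2.
/r/ (between /a/ and /i/) occurs between two vowels → [ɾ] by rule 3.
Rule 2 applies to /i/ (between /r/ and /n/: in an unstressed syllable) → [ə].
/n/ stays [n].
/e/ (between /n/ and /r/): in an unstressed syllable, so rule 2 applies → [ə].
Rule 3 applies to /r/ (between /e/ and /e/: between two vowels) → [ɾ].
/e/ (word-final) occurs in an unstressed syllable → [ə] by rule 2.

[ˈdejəɾənəɾə]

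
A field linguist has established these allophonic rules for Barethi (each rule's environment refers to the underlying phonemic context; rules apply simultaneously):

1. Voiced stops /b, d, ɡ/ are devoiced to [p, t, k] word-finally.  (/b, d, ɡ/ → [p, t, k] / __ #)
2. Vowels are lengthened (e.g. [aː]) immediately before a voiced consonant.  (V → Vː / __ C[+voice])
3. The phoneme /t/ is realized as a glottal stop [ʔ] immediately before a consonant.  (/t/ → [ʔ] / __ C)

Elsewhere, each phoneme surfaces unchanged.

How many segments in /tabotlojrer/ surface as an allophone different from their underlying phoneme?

4

Segments that undergo a rule: /a/ → [aː] (rule 2); /t/ → [ʔ] (rule 3); /o/ → [oː] (rule 2); /e/ → [eː] (rule 2).
All other segments surface unchanged.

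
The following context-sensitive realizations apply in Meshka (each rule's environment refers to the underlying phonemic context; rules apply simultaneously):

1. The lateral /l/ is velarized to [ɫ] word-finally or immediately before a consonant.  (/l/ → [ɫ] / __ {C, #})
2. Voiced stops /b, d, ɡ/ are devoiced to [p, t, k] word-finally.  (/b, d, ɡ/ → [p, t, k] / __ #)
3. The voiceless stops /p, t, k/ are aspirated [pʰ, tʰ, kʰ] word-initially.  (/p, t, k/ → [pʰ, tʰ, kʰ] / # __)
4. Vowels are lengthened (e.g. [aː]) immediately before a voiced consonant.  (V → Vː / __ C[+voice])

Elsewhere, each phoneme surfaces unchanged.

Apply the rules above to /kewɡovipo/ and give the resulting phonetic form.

/k/ — word-initial, word-initially — surfaces as [kʰ] (rule 3).
/e/ (between /k/ and /w/): before a voiced consonant, so rule 4 applies → [eː].
/w/ (between /e/ and /ɡ/): no rule targets it → [w].
/ɡ/ (between /w/ and /o/) fails the environment for rule 2, so it stays [ɡ].
/o/ (between /ɡ/ and /v/) occurs before a voiced consonant → [oː] by rule 4.
/v/ — not in any rule's target class → [v].
/i/ (between /v/ and /p/) is in the target of rule 4 but the environment (before a voiced consonant) is not met → [i].
/p/ — between /i/ and /o/; rule 3 does not apply here → [p].
/o/ (word-final): rule 4 targets it, but not before a voiced consonant → unchanged [o].

[kʰeːwɡoːvipo]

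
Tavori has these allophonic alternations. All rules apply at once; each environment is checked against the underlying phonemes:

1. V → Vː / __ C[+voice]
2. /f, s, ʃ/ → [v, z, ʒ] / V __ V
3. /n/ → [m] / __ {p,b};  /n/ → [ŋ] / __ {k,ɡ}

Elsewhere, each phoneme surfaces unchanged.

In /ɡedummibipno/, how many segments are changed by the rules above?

Segments that undergo a rule: /e/ → [eː] (rule 1); /u/ → [uː] (rule 1); /i/ → [iː] (rule 1).
All other segments surface unchanged.

3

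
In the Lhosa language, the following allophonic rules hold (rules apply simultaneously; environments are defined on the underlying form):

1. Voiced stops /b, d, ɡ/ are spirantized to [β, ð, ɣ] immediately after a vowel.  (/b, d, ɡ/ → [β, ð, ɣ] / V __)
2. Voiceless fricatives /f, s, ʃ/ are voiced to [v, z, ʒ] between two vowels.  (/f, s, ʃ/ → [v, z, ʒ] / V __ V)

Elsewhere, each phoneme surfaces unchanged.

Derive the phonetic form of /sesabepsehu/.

[sezaβepsehu]

/s/ (word-initial) is in the target of rule 2 but the environment (between two vowels) is not met → [s].
/s/ (between /e/ and /a/) occurs between two vowels → [z] by rule 2.
/b/ (between /a/ and /e/) occurs immediately after a vowel → [β] by rule 1.
/s/ — between /p/ and /e/; rule 2 does not apply here → [s].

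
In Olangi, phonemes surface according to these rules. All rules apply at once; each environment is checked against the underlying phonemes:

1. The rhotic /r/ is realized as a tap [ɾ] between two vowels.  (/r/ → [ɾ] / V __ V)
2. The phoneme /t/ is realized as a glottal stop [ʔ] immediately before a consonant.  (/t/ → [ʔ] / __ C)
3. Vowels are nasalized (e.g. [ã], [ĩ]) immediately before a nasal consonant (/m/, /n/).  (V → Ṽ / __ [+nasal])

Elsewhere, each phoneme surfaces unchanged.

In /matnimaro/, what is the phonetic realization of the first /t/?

/t/ meets the environment for rule 2 (immediately before a consonant) → [ʔ].

[ʔ]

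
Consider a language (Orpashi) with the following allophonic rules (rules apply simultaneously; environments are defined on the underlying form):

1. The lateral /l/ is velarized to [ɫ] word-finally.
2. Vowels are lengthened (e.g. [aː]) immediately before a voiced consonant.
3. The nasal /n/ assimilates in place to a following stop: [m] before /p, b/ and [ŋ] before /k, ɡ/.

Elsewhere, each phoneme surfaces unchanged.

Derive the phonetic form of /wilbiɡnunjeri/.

[wiːlbiːɡnuːnjeːri]

/i/ — between /w/ and /l/, before a voiced consonant — surfaces as [iː] (rule 2).
/l/ (between /i/ and /b/) is in the target of rule 1 but the environment (word-finally) is not met → [l].
/i/ — between /b/ and /ɡ/, before a voiced consonant — surfaces as [iː] (rule 2).
/n/ (between /ɡ/ and /u/) is in the target of rule 3 but the environment (before a labial or velar stop) is not met → [n].
/u/ (between /n/ and /n/) occurs before a voiced consonant → [uː] by rule 2.
/n/ (between /u/ and /j/) fails the environment for rule 3, so it stays [n].
/e/ meets the environment for rule 2 (before a voiced consonant) → [eː].
/i/ (word-final) fails the environment for rule 2, so it stays [i].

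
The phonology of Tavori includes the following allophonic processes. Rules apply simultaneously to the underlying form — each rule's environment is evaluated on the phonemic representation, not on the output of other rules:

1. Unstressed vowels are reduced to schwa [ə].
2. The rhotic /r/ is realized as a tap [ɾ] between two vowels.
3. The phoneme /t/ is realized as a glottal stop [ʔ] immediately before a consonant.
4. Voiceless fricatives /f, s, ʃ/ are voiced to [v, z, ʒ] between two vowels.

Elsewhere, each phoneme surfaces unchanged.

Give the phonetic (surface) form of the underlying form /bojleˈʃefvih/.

/o/ (between /b/ and /j/): in an unstressed syllable, so rule 1 applies → [ə].
/e/ (between /l/ and /ʃ/): in an unstressed syllable, so rule 1 applies → [ə].
/ʃ/ meets the environment for rule 4 (between two vowels) → [ʒ].
/e/ (between /ʃ/ and /f/): rule 1 targets it, but not in an unstressed syllable → unchanged [e].
/f/ (between /e/ and /v/) fails the environment for rule 4, so it stays [f].
/i/ — between /v/ and /h/, in an unstressed syllable — surfaces as [ə] (rule 1).

[bəjləˈʒefvəh]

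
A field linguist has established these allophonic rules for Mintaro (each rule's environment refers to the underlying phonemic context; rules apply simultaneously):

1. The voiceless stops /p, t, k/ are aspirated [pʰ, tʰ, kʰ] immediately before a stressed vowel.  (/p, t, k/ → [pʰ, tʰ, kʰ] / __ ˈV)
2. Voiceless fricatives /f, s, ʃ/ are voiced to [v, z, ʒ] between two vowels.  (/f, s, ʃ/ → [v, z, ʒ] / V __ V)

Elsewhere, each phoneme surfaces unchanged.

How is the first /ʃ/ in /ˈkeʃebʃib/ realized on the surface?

[ʒ]

/ʃ/ (between /e/ and /e/): between two vowels, so rule 2 applies → [ʒ].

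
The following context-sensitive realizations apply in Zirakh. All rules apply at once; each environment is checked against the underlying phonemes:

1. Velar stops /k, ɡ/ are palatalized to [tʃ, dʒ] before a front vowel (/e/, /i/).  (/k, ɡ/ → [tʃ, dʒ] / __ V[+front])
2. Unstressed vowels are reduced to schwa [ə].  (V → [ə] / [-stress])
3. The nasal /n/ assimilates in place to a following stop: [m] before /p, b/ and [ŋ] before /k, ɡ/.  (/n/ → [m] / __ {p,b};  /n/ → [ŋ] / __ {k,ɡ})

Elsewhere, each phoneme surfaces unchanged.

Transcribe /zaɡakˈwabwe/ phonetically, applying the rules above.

[zəɡəkˈwabwə]

/z/ — not in any rule's target class → [z].
/a/ (between /z/ and /ɡ/) occurs in an unstressed syllable → [ə] by rule 2.
/ɡ/ (between /a/ and /a/) fails the environment for rule 1, so it stays [ɡ].
/a/ — between /ɡ/ and /k/, in an unstressed syllable — surfaces as [ə] (rule 2).
/k/ (between /a/ and /w/) fails the environment for rule 1, so it stays [k].
/w/ (between /k/ and /a/) is unaffected → [w].
/a/ — between /w/ and /b/; rule 2 does not apply here → [a].
/b/ (between /a/ and /w/) is unaffected → [b].
/w/ — not in any rule's target class → [w].
/e/ meets the environment for rule 2 (in an unstressed syllable) → [ə].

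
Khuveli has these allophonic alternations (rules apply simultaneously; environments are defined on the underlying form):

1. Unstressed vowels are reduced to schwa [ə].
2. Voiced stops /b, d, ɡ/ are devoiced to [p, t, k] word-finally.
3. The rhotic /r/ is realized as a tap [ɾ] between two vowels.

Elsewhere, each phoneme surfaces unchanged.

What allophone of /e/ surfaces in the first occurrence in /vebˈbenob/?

[ə]

Rule 1 applies to /e/ (between /v/ and /b/: in an unstressed syllable) → [ə].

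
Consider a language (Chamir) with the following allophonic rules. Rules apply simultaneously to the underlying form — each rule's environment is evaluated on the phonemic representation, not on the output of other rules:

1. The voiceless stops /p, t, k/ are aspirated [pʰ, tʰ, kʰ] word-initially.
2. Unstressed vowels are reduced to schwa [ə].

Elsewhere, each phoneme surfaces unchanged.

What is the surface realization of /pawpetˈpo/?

[pʰəwpətˈpo]

/p/ (word-initial) occurs word-initially → [pʰ] by rule 1.
/a/ (between /p/ and /w/) occurs in an unstressed syllable → [ə] by rule 2.
/w/ (between /a/ and /p/): no rule targets it → [w].
/p/ — between /w/ and /e/; rule 1 does not apply here → [p].
/e/ meets the environment for rule 2 (in an unstressed syllable) → [ə].
/t/ (between /e/ and /p/) fails the environment for rule 1, so it stays [t].
/p/ (between /t/ and /o/) fails the environment for rule 1, so it stays [p].
/o/ (word-final) is in the target of rule 2 but the environment (in an unstressed syllable) is not met → [o].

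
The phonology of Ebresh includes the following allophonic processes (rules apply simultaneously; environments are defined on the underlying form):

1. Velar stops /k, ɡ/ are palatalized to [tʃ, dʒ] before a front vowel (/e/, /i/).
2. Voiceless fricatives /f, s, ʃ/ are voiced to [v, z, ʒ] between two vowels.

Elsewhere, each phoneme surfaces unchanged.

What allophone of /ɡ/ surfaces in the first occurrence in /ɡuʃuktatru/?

[ɡ]

/ɡ/ — word-initial; rule 1 does not apply here → [ɡ].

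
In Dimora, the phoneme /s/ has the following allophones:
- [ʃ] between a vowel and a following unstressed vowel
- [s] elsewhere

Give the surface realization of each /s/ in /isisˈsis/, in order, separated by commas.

[ʃ], [s], [s], [s]

Occurrence 1 (position 2): between a vowel and a following unstressed vowel → [ʃ].
Occurrence 2 (position 4): no conditioning environment matches → elsewhere allophone [s].
Occurrence 3 (position 5): no conditioning environment matches → elsewhere allophone [s].
Occurrence 4 (position 7): no conditioning environment matches → elsewhere allophone [s].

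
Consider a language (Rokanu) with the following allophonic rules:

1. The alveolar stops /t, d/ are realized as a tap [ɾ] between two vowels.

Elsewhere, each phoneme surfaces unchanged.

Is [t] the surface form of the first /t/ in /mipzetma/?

Yes

/t/ (between /e/ and /m/) fails the environment for rule 1, so it stays [t].
The actual realization is [t], which matches [t].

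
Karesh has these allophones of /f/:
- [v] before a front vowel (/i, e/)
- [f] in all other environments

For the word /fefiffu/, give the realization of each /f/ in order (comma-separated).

Occurrence 1 (position 1): before a front vowel (/i, e/) → [v].
Occurrence 2 (position 3): before a front vowel (/i, e/) → [v].
Occurrence 3 (position 5): no conditioning environment matches → elsewhere allophone [f].
Occurrence 4 (position 6): no conditioning environment matches → elsewhere allophone [f].

[v], [v], [f], [f]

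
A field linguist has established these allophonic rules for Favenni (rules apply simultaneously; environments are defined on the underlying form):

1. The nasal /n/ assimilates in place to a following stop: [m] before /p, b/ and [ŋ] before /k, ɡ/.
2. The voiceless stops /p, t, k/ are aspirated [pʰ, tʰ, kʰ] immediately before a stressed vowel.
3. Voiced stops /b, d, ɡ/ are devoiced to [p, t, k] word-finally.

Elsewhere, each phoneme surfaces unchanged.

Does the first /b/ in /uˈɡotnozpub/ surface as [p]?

/b/ — word-final, word-finally — surfaces as [p] (rule 3).
The actual realization is [p], which matches [p].

Yes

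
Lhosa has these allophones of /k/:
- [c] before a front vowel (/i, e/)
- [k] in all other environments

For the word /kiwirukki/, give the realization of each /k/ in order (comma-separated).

Occurrence 1 (position 1): before a front vowel → [c].
Occurrence 2 (position 7): no conditioning environment matches → elsewhere allophone [k].
Occurrence 3 (position 8): before a front vowel → [c].

[c], [k], [c]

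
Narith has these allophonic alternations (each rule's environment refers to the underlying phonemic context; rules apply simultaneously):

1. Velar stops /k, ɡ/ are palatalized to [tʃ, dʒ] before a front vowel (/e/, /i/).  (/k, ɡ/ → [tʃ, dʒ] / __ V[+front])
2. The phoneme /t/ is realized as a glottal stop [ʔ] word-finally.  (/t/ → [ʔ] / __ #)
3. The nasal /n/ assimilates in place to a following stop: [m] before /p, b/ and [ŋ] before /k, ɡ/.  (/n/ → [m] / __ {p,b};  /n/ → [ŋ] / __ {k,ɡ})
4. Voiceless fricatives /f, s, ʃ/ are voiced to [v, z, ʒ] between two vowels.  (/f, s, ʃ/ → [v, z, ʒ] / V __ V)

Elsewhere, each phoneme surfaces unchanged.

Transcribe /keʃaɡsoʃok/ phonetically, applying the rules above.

/k/ (word-initial) occurs before a front vowel → [tʃ] by rule 1.
/ʃ/ meets the environment for rule 4 (between two vowels) → [ʒ].
/ɡ/ (between /a/ and /s/) is in the target of rule 1 but the environment (before a front vowel) is not met → [ɡ].
/s/ — between /ɡ/ and /o/; rule 4 does not apply here → [s].
/ʃ/ (between /o/ and /o/) occurs between two vowels → [ʒ] by rule 4.
/k/ (word-final) fails the environment for rule 1, so it stays [k].

[tʃeʒaɡsoʒok]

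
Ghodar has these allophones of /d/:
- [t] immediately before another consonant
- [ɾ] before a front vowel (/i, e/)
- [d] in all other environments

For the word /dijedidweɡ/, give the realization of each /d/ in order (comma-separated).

Occurrence 1 (position 1): before a front vowel (/i, e/) → [ɾ].
Occurrence 2 (position 5): before a front vowel (/i, e/) → [ɾ].
Occurrence 3 (position 7): immediately before another consonant → [t].

[ɾ], [ɾ], [t]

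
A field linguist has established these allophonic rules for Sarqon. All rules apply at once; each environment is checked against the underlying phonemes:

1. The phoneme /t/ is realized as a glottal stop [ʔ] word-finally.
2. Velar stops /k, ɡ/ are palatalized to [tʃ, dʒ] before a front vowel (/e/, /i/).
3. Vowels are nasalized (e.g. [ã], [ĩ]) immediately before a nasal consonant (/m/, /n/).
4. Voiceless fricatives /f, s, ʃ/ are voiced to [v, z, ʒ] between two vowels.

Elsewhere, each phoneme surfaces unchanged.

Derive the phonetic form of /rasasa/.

/r/ (word-initial): no rule targets it → [r].
/a/ (between /r/ and /s/) fails the environment for rule 3, so it stays [a].
/s/ — between /a/ and /a/, between two vowels — surfaces as [z] (rule 4).
/a/ — between /s/ and /s/; rule 3 does not apply here → [a].
/s/ (between /a/ and /a/) occurs between two vowels → [z] by rule 4.
/a/ (word-final) is in the target of rule 3 but the environment (before a nasal consonant) is not met → [a].

[razaza]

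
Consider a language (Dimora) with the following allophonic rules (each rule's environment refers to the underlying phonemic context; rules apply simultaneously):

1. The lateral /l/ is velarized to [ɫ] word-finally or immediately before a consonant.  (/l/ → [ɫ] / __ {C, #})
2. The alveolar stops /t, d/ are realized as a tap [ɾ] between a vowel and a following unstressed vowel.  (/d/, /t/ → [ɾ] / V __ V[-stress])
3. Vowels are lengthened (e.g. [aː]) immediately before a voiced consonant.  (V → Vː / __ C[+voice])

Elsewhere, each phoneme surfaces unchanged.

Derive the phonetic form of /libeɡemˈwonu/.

[liːbeːɡeːmˈwoːnu]

/l/ — word-initial; rule 1 does not apply here → [l].
/i/ (between /l/ and /b/): before a voiced consonant, so rule 3 applies → [iː].
/b/ stays [b].
/e/ (between /b/ and /ɡ/): before a voiced consonant, so rule 3 applies → [eː].
/ɡ/ stays [ɡ].
/e/ meets the environment for rule 3 (before a voiced consonant) → [eː].
/m/ (between /e/ and /w/) is unaffected → [m].
/w/ (between /m/ and /o/): no rule targets it → [w].
/o/ (between /w/ and /n/) occurs before a voiced consonant → [oː] by rule 3.
/n/ (between /o/ and /u/): no rule targets it → [n].
/u/ (word-final): rule 3 targets it, but not before a voiced consonant → unchanged [u].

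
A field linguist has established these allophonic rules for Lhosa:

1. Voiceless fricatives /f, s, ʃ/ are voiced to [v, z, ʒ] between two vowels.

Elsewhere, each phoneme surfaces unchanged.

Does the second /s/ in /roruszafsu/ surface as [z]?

/s/ (between /f/ and /u/) fails the environment for rule 1, so it stays [s].
The actual realization is [s], not [z].

No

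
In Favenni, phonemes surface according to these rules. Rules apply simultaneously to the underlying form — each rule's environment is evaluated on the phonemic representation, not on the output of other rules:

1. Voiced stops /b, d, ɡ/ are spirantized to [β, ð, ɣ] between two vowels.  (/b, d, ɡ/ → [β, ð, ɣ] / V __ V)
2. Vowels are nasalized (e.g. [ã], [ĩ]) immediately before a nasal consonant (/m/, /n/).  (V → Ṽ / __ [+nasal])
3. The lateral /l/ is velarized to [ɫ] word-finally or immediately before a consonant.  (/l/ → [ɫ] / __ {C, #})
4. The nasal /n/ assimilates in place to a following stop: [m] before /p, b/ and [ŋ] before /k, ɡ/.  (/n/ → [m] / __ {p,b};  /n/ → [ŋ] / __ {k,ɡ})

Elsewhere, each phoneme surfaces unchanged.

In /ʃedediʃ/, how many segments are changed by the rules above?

2

Segments that undergo a rule: /d/ → [ð] (rule 1); /d/ → [ð] (rule 1).
All other segments surface unchanged.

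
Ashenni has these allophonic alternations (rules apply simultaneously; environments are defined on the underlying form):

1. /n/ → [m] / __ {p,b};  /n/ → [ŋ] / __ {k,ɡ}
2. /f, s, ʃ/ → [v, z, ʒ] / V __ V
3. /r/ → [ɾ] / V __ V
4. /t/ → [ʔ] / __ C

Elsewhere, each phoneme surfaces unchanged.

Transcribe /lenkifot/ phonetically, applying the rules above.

[leŋkivot]

Rule 1 applies to /n/ (between /e/ and /k/: before a labial or velar stop) → [ŋ].
/f/ meets the environment for rule 2 (between two vowels) → [v].
/t/ (word-final) is in the target of rule 4 but the environment (immediately before a consonant) is not met → [t].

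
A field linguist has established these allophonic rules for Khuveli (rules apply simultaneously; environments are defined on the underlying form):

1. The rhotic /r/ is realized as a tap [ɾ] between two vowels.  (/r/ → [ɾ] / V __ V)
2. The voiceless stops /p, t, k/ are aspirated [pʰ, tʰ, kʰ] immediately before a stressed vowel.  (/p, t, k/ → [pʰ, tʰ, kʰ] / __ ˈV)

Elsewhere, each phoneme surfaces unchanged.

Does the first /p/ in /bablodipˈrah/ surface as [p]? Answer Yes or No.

Yes

/p/ (between /i/ and /r/): rule 2 targets it, but not immediately before a stressed vowel → unchanged [p].
The actual realization is [p], which matches [p].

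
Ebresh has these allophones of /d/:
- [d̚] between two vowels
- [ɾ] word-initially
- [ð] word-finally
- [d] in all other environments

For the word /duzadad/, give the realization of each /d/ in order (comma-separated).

Occurrence 1 (position 1): word-initially → [ɾ].
Occurrence 2 (position 5): between two vowels → [d̚].
Occurrence 3 (position 7): word-finally → [ð].

[ɾ], [d̚], [ð]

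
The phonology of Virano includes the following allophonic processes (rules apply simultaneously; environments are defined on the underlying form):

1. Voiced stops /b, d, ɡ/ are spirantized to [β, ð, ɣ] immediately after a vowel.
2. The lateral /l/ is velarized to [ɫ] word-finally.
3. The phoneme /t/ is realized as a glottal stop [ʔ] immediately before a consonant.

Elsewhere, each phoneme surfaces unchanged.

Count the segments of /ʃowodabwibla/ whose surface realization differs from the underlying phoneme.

3

Segments that undergo a rule: /d/ → [ð] (rule 1); /b/ → [β] (rule 1); /b/ → [β] (rule 1).
All other segments surface unchanged.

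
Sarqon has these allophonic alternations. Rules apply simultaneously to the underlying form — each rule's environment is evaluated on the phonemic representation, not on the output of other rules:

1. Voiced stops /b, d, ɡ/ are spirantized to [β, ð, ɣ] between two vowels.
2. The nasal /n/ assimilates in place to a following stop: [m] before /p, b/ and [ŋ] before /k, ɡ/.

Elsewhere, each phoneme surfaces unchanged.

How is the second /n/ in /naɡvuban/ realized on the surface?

/n/ (word-final): rule 2 targets it, but not before a labial or velar stop → unchanged [n].

[n]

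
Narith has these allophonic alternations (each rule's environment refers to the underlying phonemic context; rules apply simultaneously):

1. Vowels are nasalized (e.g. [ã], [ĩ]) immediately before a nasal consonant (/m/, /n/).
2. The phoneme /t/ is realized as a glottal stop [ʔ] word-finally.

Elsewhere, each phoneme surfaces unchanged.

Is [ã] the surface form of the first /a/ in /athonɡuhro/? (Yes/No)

/a/ — word-initial; rule 1 does not apply here → [a].
The actual realization is [a], not [ã].

No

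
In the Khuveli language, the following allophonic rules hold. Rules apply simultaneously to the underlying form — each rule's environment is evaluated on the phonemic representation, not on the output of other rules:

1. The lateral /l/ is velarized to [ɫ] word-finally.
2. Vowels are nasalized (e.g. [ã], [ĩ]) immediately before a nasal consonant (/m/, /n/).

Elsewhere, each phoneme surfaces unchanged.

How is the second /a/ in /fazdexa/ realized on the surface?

/a/ (word-final) fails the environment for rule 2, so it stays [a].

[a]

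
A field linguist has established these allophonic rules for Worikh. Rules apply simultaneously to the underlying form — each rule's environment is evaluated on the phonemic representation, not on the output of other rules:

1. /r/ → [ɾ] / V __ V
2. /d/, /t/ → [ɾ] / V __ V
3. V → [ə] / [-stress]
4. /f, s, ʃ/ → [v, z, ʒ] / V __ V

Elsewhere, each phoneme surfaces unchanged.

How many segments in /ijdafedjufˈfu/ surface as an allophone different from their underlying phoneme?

5

Segments that undergo a rule: /i/ → [ə] (rule 3); /a/ → [ə] (rule 3); /f/ → [v] (rule 4); /e/ → [ə] (rule 3); /u/ → [ə] (rule 3).
All other segments surface unchanged.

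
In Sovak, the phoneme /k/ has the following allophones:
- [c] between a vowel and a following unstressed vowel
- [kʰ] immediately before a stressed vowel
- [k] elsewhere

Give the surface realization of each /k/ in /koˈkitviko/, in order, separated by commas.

[k], [kʰ], [c]

Occurrence 1 (position 1): no conditioning environment matches → elsewhere allophone [k].
Occurrence 2 (position 3): immediately before a stressed vowel → [kʰ].
Occurrence 3 (position 8): between a vowel and a following unstressed vowel → [c].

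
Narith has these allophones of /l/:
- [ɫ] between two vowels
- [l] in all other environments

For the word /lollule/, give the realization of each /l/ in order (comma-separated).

Occurrence 1 (position 1): no conditioning environment matches → elsewhere allophone [l].
Occurrence 2 (position 3): no conditioning environment matches → elsewhere allophone [l].
Occurrence 3 (position 4): no conditioning environment matches → elsewhere allophone [l].
Occurrence 4 (position 6): between two vowels → [ɫ].

[l], [l], [l], [ɫ]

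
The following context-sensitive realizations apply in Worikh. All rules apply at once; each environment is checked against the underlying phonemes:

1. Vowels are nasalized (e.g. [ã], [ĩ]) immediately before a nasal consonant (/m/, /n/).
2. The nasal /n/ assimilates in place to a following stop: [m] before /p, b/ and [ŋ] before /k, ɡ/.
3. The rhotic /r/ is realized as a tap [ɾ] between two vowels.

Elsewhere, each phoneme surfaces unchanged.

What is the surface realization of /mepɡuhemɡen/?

/m/ (word-initial) is unaffected → [m].
/e/ (between /m/ and /p/): rule 1 targets it, but not before a nasal consonant → unchanged [e].
/p/ (between /e/ and /ɡ/): no rule targets it → [p].
/ɡ/ stays [ɡ].
/u/ — between /ɡ/ and /h/; rule 1 does not apply here → [u].
/h/ (between /u/ and /e/) is unaffected → [h].
/e/ — between /h/ and /m/, before a nasal consonant — surfaces as [ẽ] (rule 1).
/m/ — not in any rule's target class → [m].
/ɡ/ (between /m/ and /e/) is unaffected → [ɡ].
Rule 1 applies to /e/ (between /ɡ/ and /n/: before a nasal consonant) → [ẽ].
/n/ (word-final) fails the environment for rule 2, so it stays [n].

[mepɡuhẽmɡẽn]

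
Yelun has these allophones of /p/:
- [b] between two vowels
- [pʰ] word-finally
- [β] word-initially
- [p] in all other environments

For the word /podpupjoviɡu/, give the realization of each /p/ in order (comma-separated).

Occurrence 1 (position 1): word-initially → [β].
Occurrence 2 (position 4): no conditioning environment matches → elsewhere allophone [p].
Occurrence 3 (position 6): no conditioning environment matches → elsewhere allophone [p].

[β], [p], [p]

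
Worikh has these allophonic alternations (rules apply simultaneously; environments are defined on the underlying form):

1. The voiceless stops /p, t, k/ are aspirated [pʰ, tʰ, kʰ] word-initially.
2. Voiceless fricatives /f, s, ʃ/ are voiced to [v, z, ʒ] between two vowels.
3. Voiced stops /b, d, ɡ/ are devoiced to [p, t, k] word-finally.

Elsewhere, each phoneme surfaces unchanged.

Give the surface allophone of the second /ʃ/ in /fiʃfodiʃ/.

/ʃ/ — word-final; rule 2 does not apply here → [ʃ].

[ʃ]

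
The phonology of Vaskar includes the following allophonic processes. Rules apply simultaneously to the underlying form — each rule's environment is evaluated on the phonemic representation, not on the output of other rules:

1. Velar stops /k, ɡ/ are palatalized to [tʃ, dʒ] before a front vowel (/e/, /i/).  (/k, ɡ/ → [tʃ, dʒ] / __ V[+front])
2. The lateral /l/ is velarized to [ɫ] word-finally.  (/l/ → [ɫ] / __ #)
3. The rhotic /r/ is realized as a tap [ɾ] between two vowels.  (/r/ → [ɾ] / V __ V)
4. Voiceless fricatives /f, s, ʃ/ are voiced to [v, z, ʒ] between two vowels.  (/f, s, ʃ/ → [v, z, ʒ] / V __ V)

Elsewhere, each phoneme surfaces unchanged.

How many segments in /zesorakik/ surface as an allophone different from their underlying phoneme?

Segments that undergo a rule: /s/ → [z] (rule 4); /r/ → [ɾ] (rule 3); /k/ → [tʃ] (rule 1).
All other segments surface unchanged.

3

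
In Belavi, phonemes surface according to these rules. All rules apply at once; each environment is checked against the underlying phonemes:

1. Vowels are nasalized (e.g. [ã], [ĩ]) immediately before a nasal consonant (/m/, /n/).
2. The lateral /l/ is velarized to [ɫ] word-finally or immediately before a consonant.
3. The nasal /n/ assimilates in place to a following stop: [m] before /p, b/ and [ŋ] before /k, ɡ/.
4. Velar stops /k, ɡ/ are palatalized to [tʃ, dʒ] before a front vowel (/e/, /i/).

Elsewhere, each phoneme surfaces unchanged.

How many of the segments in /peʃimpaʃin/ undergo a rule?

Segments that undergo a rule: /i/ → [ĩ] (rule 1); /i/ → [ĩ] (rule 1).
All other segments surface unchanged.

2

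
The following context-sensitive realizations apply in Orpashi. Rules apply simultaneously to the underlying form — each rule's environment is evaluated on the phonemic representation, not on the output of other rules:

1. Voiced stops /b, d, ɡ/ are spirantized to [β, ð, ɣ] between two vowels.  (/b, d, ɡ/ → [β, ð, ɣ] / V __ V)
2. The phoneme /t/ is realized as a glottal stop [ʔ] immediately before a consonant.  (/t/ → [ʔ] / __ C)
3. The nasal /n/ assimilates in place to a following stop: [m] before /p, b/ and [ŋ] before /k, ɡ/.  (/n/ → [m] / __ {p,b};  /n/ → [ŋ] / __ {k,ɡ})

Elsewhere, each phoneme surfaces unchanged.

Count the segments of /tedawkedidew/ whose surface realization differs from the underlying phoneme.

Segments that undergo a rule: /d/ → [ð] (rule 1); /d/ → [ð] (rule 1); /d/ → [ð] (rule 1).
All other segments surface unchanged.

3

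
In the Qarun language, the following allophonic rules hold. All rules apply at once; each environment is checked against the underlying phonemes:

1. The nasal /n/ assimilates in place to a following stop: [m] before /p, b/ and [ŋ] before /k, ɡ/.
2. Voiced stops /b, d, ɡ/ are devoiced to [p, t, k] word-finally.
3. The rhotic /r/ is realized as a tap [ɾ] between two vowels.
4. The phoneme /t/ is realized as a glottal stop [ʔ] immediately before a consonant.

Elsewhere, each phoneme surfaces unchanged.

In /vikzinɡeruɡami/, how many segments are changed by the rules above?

2

Segments that undergo a rule: /n/ → [ŋ] (rule 1); /r/ → [ɾ] (rule 3).
All other segments surface unchanged.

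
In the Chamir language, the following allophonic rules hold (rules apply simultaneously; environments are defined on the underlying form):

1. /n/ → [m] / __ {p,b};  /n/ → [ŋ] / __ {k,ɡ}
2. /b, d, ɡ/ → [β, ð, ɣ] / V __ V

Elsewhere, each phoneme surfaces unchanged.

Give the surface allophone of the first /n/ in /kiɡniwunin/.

[n]

/n/ (between /ɡ/ and /i/) is in the target of rule 1 but the environment (before a labial or velar stop) is not met → [n].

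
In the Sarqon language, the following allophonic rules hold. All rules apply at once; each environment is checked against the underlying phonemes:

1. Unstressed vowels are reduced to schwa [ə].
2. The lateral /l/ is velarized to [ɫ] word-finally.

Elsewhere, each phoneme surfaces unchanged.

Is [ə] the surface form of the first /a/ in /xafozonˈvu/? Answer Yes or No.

Yes

/a/ (between /x/ and /f/) occurs in an unstressed syllable → [ə] by rule 1.
The actual realization is [ə], which matches [ə].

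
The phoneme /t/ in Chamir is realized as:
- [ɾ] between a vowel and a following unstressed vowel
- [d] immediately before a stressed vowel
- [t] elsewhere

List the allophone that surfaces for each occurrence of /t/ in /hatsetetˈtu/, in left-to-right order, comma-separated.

Occurrence 1 (position 3): no conditioning environment matches → elsewhere allophone [t].
Occurrence 2 (position 6): between a vowel and a following unstressed vowel → [ɾ].
Occurrence 3 (position 8): no conditioning environment matches → elsewhere allophone [t].
Occurrence 4 (position 9): immediately before a stressed vowel → [d].

[t], [ɾ], [t], [d]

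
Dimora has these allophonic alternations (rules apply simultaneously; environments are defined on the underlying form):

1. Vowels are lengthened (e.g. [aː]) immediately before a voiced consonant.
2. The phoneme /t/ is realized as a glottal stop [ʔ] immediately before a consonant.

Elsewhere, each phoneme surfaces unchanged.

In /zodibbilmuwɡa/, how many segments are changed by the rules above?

Segments that undergo a rule: /o/ → [oː] (rule 1); /i/ → [iː] (rule 1); /i/ → [iː] (rule 1); /u/ → [uː] (rule 1).
All other segments surface unchanged.

4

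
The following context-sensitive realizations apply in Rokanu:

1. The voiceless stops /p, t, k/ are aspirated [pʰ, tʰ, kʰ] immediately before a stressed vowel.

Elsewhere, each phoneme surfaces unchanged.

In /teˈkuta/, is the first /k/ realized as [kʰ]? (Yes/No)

/k/ — between /e/ and /u/, immediately before a stressed vowel — surfaces as [kʰ] (rule 1).
The actual realization is [kʰ], which matches [kʰ].

Yes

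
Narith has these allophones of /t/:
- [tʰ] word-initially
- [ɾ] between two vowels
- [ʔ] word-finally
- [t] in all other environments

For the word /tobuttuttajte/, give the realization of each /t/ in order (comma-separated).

Occurrence 1 (position 1): word-initially → [tʰ].
Occurrence 2 (position 5): no conditioning environment matches → elsewhere allophone [t].
Occurrence 3 (position 6): no conditioning environment matches → elsewhere allophone [t].
Occurrence 4 (position 8): no conditioning environment matches → elsewhere allophone [t].
Occurrence 5 (position 9): no conditioning environment matches → elsewhere allophone [t].
Occurrence 6 (position 12): no conditioning environment matches → elsewhere allophone [t].

[tʰ], [t], [t], [t], [t], [t]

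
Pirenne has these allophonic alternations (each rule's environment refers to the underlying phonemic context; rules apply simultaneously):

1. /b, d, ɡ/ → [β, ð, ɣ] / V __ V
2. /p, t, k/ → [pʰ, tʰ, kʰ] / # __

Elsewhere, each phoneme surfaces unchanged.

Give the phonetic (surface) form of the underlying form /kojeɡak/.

/k/ meets the environment for rule 2 (word-initially) → [kʰ].
/o/ (between /k/ and /j/): no rule targets it → [o].
/j/ (between /o/ and /e/): no rule targets it → [j].
/e/ stays [e].
/ɡ/ (between /e/ and /a/): between two vowels, so rule 1 applies → [ɣ].
/a/ — not in any rule's target class → [a].
/k/ (word-final) fails the environment for rule 2, so it stays [k].

[kʰojeɣak]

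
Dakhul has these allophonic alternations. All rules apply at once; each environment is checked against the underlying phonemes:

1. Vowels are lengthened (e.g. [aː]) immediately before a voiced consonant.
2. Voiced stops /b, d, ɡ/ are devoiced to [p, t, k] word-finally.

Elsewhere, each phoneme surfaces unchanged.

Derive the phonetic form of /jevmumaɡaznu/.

/j/ stays [j].
Rule 1 applies to /e/ (between /j/ and /v/: before a voiced consonant) → [eː].
/v/ — not in any rule's target class → [v].
/m/ (between /v/ and /u/): no rule targets it → [m].
/u/ (between /m/ and /m/): before a voiced consonant, so rule 1 applies → [uː].
/m/ — not in any rule's target class → [m].
/a/ (between /m/ and /ɡ/): before a voiced consonant, so rule 1 applies → [aː].
/ɡ/ (between /a/ and /a/) fails the environment for rule 2, so it stays [ɡ].
/a/ — between /ɡ/ and /z/, before a voiced consonant — surfaces as [aː] (rule 1).
/z/ — not in any rule's target class → [z].
/n/ — not in any rule's target class → [n].
/u/ — word-final; rule 1 does not apply here → [u].

[jeːvmuːmaːɡaːznu]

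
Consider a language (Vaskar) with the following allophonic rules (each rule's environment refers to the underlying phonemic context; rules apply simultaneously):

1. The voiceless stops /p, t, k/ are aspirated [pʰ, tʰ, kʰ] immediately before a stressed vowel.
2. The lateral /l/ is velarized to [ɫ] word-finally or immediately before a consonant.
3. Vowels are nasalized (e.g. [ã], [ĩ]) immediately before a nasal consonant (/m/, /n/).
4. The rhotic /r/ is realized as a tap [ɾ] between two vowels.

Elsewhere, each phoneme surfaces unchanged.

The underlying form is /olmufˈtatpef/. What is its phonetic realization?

/o/ (word-initial): rule 3 targets it, but not before a nasal consonant → unchanged [o].
/l/ (between /o/ and /m/): word-finally or immediately before a consonant, so rule 2 applies → [ɫ].
/m/ stays [m].
/u/ — between /m/ and /f/; rule 3 does not apply here → [u].
/f/ stays [f].
/t/ (between /f/ and /a/) occurs immediately before a stressed vowel → [tʰ] by rule 1.
/a/ (between /t/ and /t/) is in the target of rule 3 but the environment (before a nasal consonant) is not met → [a].
/t/ — between /a/ and /p/; rule 1 does not apply here → [t].
/p/ (between /t/ and /e/) is in the target of rule 1 but the environment (immediately before a stressed vowel) is not met → [p].
/e/ — between /p/ and /f/; rule 3 does not apply here → [e].
/f/ (word-final): no rule targets it → [f].

[oɫmufˈtʰatpef]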